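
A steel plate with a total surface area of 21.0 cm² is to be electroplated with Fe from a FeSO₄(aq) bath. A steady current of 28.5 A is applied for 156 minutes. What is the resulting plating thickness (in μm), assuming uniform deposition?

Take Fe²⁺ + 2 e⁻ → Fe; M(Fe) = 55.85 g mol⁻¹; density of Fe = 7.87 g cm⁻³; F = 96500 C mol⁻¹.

Q = I·t = 28.50 × 9360.0 = 266800 C; n(e⁻) = 2.764 mol.
n(Fe) = n(e⁻)/2 = 1.382 mol, so m = 1.382 × 55.85 = 77.19 g.
Volume = m/ρ = 77.19 / 7.87 = 9.809 cm³.
Thickness = V/A = 9.809 / 21.0 = 0.467 cm = 4670 μm.

4670 μm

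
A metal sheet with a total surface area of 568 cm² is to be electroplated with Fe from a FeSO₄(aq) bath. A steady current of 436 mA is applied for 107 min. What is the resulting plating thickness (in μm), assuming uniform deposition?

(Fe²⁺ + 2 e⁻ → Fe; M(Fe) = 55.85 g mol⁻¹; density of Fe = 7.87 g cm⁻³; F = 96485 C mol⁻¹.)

1.81 μm

Q = I·t = 0.4360 × 6420.0 = 2799 C; n(e⁻) = 0.02901 mol.
n(Fe) = n(e⁻)/2 = 0.01451 mol, so m = 0.01451 × 55.85 = 0.8101 g.
Volume = m/ρ = 0.8101 / 7.87 = 0.1029 cm³.
Thickness = V/A = 0.1029 / 568 = 1.81 × 10⁻⁴ cm = 1.81 μm.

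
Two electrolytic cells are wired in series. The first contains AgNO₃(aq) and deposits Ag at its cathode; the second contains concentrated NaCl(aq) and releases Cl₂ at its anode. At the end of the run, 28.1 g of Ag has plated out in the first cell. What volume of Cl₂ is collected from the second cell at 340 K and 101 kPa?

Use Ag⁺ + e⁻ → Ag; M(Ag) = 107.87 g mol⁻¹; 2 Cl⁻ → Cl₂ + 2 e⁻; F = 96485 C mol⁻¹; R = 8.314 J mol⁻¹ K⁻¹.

n(Ag) = 28.1 / 107.87 = 0.2605 mol, so n(e⁻) = 1 × 0.2605 = 0.2605 mol.
The cells are in series, so the same 0.2605 mol of electrons passes through the second cell.
2 Cl⁻ → Cl₂ + 2 e⁻ — 2 mol e⁻ per mol Cl₂, so n(Cl₂) = 0.2605/2 = 0.1302 mol.
V = nRT/P = (0.1302 × 8.314 × 340) / (101 × 10³) = 0.00365 m³ = 3.65 L.

3.65 L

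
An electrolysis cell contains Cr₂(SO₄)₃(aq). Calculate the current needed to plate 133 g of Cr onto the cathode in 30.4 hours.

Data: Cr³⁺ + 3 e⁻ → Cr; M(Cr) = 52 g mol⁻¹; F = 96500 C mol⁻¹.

6.77 A

n(Cr) = 133 / 52 = 2.558 mol.
n(e⁻) = 3 × 2.558 = 7.673 mol.
Q = n(e⁻)·F = 7.673 × 96500 = 740500 C.
I = Q/t = 740500 / 109440 s = 6.77 A.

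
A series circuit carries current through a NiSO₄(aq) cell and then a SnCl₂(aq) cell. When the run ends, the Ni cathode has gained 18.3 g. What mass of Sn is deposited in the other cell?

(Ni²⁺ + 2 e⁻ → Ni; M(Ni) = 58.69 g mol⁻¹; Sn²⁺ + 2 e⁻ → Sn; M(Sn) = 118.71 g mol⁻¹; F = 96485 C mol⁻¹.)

37.0 g

n(Ni) = 18.3 / 58.69 = 0.3118 mol.
Since Ni²⁺ + 2 e⁻ → Ni, n(e⁻) passed = 2 × 0.3118 = 0.6236 mol.
Cells in series carry the same charge, so the same 0.6236 mol of electrons passes through cell 2.
Sn²⁺ + 2 e⁻ → Sn, so n(Sn) = 0.6236 / 2 = 0.3118 mol.
m(Sn) = 0.3118 × 118.71 = 37.0 g.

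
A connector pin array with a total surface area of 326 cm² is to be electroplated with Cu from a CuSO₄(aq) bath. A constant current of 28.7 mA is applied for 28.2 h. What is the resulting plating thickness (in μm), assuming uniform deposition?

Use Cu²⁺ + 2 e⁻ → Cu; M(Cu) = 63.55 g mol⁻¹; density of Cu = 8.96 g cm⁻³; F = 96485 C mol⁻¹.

Q = I·t = 0.02870 × 101520 = 2914 C; n(e⁻) = 0.03020 mol.
n(Cu) = n(e⁻)/2 = 0.01510 mol, so m = 0.01510 × 63.55 = 0.9595 g.
Volume = m/ρ = 0.9595 / 8.96 = 0.1071 cm³.
Thickness = V/A = 0.1071 / 326 = 3.28 × 10⁻⁴ cm = 3.28 μm.

3.28 μm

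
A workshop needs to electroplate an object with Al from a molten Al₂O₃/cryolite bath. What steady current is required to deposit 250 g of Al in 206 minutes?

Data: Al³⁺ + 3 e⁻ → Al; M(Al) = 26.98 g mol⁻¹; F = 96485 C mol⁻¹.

n(Al) = 250 / 26.98 = 9.266 mol.
n(e⁻) = 3 × 9.266 = 27.80 mol.
Q = n(e⁻)·F = 27.80 × 96485 = 2682000 C.
I = Q/t = 2682000 / 12360 s = 217 A.

217 A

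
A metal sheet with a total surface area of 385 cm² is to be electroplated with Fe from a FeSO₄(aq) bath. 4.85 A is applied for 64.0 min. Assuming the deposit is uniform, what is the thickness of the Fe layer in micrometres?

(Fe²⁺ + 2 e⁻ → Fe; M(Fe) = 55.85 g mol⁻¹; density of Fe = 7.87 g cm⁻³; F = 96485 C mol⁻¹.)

17.8 μm

Q = I·t = 4.850 × 3840.0 = 18620 C; n(e⁻) = 0.1930 mol.
n(Fe) = n(e⁻)/2 = 0.09651 mol, so m = 0.09651 × 55.85 = 5.390 g.
Volume = m/ρ = 5.390 / 7.87 = 0.6849 cm³.
Thickness = V/A = 0.6849 / 385 = 0.00178 cm = 17.8 μm.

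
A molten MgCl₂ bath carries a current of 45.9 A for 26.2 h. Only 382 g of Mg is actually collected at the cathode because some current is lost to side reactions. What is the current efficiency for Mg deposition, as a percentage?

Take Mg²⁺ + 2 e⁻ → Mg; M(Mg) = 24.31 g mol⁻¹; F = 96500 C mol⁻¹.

70.1 %

Q = I·t = 45.90 × 94320 = 4329000 C; n(e⁻) = 4329000/96500 = 44.86 mol.
Theoretical n(Mg) = n(e⁻)/2 = 22.43 mol, i.e. m_theo = 22.43 × 24.31 = 545.3 g.
Efficiency = m_actual / m_theo = 382 / 545.3 = 70.1 %.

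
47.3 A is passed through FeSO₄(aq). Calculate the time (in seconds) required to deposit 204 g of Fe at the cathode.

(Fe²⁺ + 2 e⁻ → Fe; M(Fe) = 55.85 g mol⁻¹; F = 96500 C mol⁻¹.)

n(Fe) = m/M = 204 / 55.85 = 3.653 mol.
Each Fe atom requires 2 electrons, so n(e⁻) = 2 × 3.653 = 7.305 mol.
Q = n(e⁻)·F = 7.305 × 96500 = 705000 C.
t = Q/I = 705000 / 47.30 A = 14900 s.

14900 s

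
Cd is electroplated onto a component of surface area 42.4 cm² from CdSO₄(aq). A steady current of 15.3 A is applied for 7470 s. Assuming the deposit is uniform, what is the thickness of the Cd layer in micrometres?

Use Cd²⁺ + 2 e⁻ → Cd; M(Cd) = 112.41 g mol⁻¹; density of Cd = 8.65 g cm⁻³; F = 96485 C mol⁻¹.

1820 μm

Q = I·t = 15.30 × 7470.0 = 114300 C; n(e⁻) = 1.185 mol.
n(Cd) = n(e⁻)/2 = 0.5923 mol, so m = 0.5923 × 112.41 = 66.58 g.
Volume = m/ρ = 66.58 / 8.65 = 7.697 cm³.
Thickness = V/A = 7.697 / 42.4 = 0.182 cm = 1820 μm.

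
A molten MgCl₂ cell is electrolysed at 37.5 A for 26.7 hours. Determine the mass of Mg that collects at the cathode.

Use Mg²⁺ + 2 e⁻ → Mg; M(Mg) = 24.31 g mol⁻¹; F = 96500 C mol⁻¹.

Q = I·t = 37.50 A × 96120 s = 3604000 C.
n(e⁻) = Q/F = 3604000 / 96500 = 37.35 mol.
Mg²⁺ + 2 e⁻ → Mg, so n(Mg) = n(e⁻)/2 = 18.68 mol.
m = n·M = 18.68 × 24.31 = 454 g.

454 g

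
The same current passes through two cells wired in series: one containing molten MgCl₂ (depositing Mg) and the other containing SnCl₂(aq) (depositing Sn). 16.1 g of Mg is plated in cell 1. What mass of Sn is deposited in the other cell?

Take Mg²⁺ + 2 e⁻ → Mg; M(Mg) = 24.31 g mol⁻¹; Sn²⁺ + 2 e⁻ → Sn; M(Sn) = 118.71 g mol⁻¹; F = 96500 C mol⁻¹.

n(Mg) = 16.1 / 24.31 = 0.6623 mol.
Since Mg²⁺ + 2 e⁻ → Mg, n(e⁻) passed = 2 × 0.6623 = 1.325 mol.
Cells in series carry the same charge, so the same 1.325 mol of electrons passes through cell 2.
Sn²⁺ + 2 e⁻ → Sn, so n(Sn) = 1.325 / 2 = 0.6623 mol.
m(Sn) = 0.6623 × 118.71 = 78.6 g.

78.6 g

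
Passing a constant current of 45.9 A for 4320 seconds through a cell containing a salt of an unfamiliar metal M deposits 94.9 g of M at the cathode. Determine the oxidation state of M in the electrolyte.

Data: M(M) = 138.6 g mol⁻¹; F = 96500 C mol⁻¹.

+3

Q = I·t = 45.90 A × 4320.0 s = 198300 C, so n(e⁻) = 198300/96500 = 2.055 mol.
n(M) deposited = 94.9 / 138.6 = 0.6847 mol.
Electrons per atom = n(e⁻)/n(M) = 2.055 / 0.6847 = 3.00 ≈ 3, so the ion is M³⁺.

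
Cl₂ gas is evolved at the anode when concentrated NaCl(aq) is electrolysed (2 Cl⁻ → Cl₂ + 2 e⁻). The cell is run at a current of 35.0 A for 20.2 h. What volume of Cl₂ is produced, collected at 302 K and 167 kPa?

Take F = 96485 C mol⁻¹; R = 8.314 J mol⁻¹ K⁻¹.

198 L

Q = I·t = 35.00 A × 72720 s = 2545000 C.
n(e⁻) = Q/F = 2545000 / 96485 = 26.38 mol.
2 electrons are transferred per Cl₂ molecule, so n(Cl₂) = 26.38 / 2 = 13.19 mol.
V = nRT/P = (13.19 × 8.314 × 302) / (167 × 10³ Pa) = 0.198 m³ = 198 L.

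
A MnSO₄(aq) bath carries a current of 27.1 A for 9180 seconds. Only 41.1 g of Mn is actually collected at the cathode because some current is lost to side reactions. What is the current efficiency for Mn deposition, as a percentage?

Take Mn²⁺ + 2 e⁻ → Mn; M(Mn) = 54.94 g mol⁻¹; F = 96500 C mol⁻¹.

58.0 %

Q = I·t = 27.10 × 9180.0 = 248800 C; n(e⁻) = 248800/96500 = 2.578 mol.
Theoretical n(Mn) = n(e⁻)/2 = 1.289 mol, i.e. m_theo = 1.289 × 54.94 = 70.82 g.
Efficiency = m_actual / m_theo = 41.1 / 70.82 = 58.0 %.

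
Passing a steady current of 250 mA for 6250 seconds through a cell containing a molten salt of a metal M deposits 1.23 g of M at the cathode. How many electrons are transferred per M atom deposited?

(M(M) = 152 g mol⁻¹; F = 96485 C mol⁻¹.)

Q = I·t = 0.2500 A × 6250.0 s = 1562 C, so n(e⁻) = 1562/96485 = 0.01619 mol.
n(M) deposited = 1.23 / 152 = 0.008092 mol.
Electrons per atom = n(e⁻)/n(M) = 0.01619 / 0.008092 = 2.00 ≈ 2, so the ion is M²⁺.

2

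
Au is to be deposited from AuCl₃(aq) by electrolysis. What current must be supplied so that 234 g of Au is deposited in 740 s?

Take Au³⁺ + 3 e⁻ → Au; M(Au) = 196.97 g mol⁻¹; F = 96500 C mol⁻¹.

465 A

n(Au) = 234 / 196.97 = 1.188 mol.
n(e⁻) = 3 × 1.188 = 3.564 mol.
Q = n(e⁻)·F = 3.564 × 96500 = 343900 C.
I = Q/t = 343900 / 740.00 s = 465 A.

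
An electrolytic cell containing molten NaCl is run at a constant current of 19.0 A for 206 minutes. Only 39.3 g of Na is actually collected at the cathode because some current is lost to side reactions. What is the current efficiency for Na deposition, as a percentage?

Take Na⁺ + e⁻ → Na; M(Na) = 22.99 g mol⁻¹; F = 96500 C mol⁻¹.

70.2 %

Q = I·t = 19.00 × 12360 = 234800 C; n(e⁻) = 234800/96500 = 2.434 mol.
Theoretical n(Na) = n(e⁻)/1 = 2.434 mol, i.e. m_theo = 2.434 × 22.99 = 55.95 g.
Efficiency = m_actual / m_theo = 39.3 / 55.95 = 70.2 %.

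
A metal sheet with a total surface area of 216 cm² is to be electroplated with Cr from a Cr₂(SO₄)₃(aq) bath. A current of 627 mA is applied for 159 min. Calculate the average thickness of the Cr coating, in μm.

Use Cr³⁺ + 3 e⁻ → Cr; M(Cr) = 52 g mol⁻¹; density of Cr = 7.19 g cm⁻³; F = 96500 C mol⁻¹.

6.92 μm

Q = I·t = 0.6270 × 9540.0 = 5982 C; n(e⁻) = 0.06199 mol.
n(Cr) = n(e⁻)/3 = 0.02066 mol, so m = 0.02066 × 52 = 1.074 g.
Volume = m/ρ = 1.074 / 7.19 = 0.1494 cm³.
Thickness = V/A = 0.1494 / 216 = 6.92 × 10⁻⁴ cm = 6.92 μm.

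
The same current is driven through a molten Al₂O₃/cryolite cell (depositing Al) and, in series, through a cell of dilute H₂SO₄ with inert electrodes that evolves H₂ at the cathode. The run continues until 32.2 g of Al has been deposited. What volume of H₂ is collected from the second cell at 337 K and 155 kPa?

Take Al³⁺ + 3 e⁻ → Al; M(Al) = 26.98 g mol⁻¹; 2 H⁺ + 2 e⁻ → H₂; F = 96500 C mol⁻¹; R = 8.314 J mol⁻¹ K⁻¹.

32.4 L

n(Al) = 32.2 / 26.98 = 1.193 mol, so n(e⁻) = 3 × 1.193 = 3.580 mol.
The cells are in series, so the same 3.580 mol of electrons passes through the second cell.
2 H⁺ + 2 e⁻ → H₂ — 2 mol e⁻ per mol H₂, so n(H₂) = 3.580/2 = 1.790 mol.
V = nRT/P = (1.790 × 8.314 × 337) / (155 × 10³) = 0.0324 m³ = 32.4 L.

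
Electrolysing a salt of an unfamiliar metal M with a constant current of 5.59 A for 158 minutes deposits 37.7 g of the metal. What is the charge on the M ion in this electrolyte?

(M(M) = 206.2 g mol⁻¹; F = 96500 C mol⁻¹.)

+3

Q = I·t = 5.590 A × 9480.0 s = 52990 C, so n(e⁻) = 52990/96500 = 0.5492 mol.
n(M) deposited = 37.7 / 206.2 = 0.1828 mol.
Electrons per atom = n(e⁻)/n(M) = 0.5492 / 0.1828 = 3.00 ≈ 3, so the ion is M³⁺.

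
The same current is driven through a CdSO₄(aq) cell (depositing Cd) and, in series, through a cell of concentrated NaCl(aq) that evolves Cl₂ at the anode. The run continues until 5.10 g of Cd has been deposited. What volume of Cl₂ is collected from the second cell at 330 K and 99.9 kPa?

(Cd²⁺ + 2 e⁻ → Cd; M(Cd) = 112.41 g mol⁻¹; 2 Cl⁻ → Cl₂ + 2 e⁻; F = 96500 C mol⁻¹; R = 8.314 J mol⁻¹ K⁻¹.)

1.25 L

n(Cd) = 5.10 / 112.41 = 0.04537 mol, so n(e⁻) = 2 × 0.04537 = 0.09074 mol.
The cells are in series, so the same 0.09074 mol of electrons passes through the second cell.
2 Cl⁻ → Cl₂ + 2 e⁻ — 2 mol e⁻ per mol Cl₂, so n(Cl₂) = 0.09074/2 = 0.04537 mol.
V = nRT/P = (0.04537 × 8.314 × 330) / (99.9 × 10³) = 0.00125 m³ = 1.25 L.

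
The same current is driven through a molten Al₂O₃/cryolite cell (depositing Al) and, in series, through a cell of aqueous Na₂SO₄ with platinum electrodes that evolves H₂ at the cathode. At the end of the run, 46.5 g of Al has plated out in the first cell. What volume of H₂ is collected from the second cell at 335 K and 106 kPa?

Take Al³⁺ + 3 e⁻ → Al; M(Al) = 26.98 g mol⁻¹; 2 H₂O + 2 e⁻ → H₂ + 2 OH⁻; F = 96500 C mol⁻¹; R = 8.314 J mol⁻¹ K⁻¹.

67.9 L

n(Al) = 46.5 / 26.98 = 1.723 mol, so n(e⁻) = 3 × 1.723 = 5.170 mol.
The cells are in series, so the same 5.170 mol of electrons passes through the second cell.
2 H₂O + 2 e⁻ → H₂ + 2 OH⁻ — 2 mol e⁻ per mol H₂, so n(H₂) = 5.170/2 = 2.585 mol.
V = nRT/P = (2.585 × 8.314 × 335) / (106 × 10³) = 0.0679 m³ = 67.9 L.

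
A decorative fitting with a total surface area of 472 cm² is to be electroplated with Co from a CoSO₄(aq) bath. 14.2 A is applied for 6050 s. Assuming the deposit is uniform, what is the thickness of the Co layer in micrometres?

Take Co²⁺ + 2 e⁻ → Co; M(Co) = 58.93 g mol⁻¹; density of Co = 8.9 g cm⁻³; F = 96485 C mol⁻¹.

Q = I·t = 14.20 × 6050.0 = 85910 C; n(e⁻) = 0.8904 mol.
n(Co) = n(e⁻)/2 = 0.4452 mol, so m = 0.4452 × 58.93 = 26.24 g.
Volume = m/ρ = 26.24 / 8.9 = 2.948 cm³.
Thickness = V/A = 2.948 / 472 = 0.00625 cm = 62.5 μm.

62.5 μm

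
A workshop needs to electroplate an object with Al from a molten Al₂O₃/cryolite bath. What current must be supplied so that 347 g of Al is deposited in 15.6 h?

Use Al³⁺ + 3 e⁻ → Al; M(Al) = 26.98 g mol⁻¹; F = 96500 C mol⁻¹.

66.3 A

n(Al) = 347 / 26.98 = 12.86 mol.
n(e⁻) = 3 × 12.86 = 38.58 mol.
Q = n(e⁻)·F = 38.58 × 96500 = 3723000 C.
I = Q/t = 3723000 / 56160 s = 66.3 A.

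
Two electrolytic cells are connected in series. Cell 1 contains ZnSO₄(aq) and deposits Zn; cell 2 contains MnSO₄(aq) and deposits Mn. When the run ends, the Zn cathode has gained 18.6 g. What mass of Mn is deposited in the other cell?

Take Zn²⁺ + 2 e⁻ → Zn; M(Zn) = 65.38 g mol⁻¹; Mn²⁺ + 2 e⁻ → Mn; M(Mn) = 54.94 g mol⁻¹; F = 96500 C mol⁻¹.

n(Zn) = 18.6 / 65.38 = 0.2845 mol.
Since Zn²⁺ + 2 e⁻ → Zn, n(e⁻) passed = 2 × 0.2845 = 0.5690 mol.
Cells in series carry the same charge, so the same 0.5690 mol of electrons passes through cell 2.
Mn²⁺ + 2 e⁻ → Mn, so n(Mn) = 0.5690 / 2 = 0.2845 mol.
m(Mn) = 0.2845 × 54.94 = 15.6 g.

15.6 g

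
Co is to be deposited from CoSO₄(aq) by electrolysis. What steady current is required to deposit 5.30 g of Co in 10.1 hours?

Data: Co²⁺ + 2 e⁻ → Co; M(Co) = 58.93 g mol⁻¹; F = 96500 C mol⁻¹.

n(Co) = 5.30 / 58.93 = 0.08994 mol.
n(e⁻) = 2 × 0.08994 = 0.1799 mol.
Q = n(e⁻)·F = 0.1799 × 96500 = 17360 C.
I = Q/t = 17360 / 36360 s = 0.477 A.

0.477 A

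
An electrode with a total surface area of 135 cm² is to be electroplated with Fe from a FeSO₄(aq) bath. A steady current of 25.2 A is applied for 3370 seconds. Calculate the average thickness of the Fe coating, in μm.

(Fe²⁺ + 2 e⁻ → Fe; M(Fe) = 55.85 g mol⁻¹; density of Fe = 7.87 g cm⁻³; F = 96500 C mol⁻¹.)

Q = I·t = 25.20 × 3370.0 = 84920 C; n(e⁻) = 0.8800 mol.
n(Fe) = n(e⁻)/2 = 0.4400 mol, so m = 0.4400 × 55.85 = 24.58 g.
Volume = m/ρ = 24.58 / 7.87 = 3.123 cm³.
Thickness = V/A = 3.123 / 135 = 0.0231 cm = 231 μm.

231 μm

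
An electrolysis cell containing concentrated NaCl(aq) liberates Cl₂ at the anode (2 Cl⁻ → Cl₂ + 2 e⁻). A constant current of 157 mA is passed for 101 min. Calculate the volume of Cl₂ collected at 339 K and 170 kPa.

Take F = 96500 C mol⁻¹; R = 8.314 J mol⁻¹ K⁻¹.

0.0817 L

Q = I·t = 0.1570 A × 6060.0 s = 951.4 C.
n(e⁻) = Q/F = 951.4 / 96500 = 0.009859 mol.
2 electrons are transferred per Cl₂ molecule, so n(Cl₂) = 0.009859 / 2 = 0.004930 mol.
V = nRT/P = (0.004930 × 8.314 × 339) / (170 × 10³ Pa) = 8.17 × 10⁻⁵ m³ = 0.0817 L.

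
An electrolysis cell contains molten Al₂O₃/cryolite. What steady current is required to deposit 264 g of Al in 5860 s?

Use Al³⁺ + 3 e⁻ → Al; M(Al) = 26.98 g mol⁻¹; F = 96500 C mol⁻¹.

n(Al) = 264 / 26.98 = 9.785 mol.
n(e⁻) = 3 × 9.785 = 29.36 mol.
Q = n(e⁻)·F = 29.36 × 96500 = 2833000 C.
I = Q/t = 2833000 / 5860.0 s = 483 A.

483 A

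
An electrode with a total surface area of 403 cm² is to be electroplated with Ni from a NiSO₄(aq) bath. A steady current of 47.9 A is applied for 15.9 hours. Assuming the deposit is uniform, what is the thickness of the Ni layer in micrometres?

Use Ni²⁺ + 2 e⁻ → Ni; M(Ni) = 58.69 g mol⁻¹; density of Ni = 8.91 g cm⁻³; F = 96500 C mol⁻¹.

Q = I·t = 47.90 × 57240 = 2742000 C; n(e⁻) = 28.41 mol.
n(Ni) = n(e⁻)/2 = 14.21 mol, so m = 14.21 × 58.69 = 833.8 g.
Volume = m/ρ = 833.8 / 8.91 = 93.58 cm³.
Thickness = V/A = 93.58 / 403 = 0.232 cm = 2320 μm.

2320 μm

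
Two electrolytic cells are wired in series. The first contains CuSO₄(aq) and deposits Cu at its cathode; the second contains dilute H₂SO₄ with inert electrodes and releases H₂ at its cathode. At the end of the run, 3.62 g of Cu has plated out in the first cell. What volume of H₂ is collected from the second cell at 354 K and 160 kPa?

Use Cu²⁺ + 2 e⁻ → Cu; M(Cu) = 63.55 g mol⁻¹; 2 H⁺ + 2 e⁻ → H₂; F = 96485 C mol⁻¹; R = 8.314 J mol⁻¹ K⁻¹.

1.05 L

n(Cu) = 3.62 / 63.55 = 0.05696 mol, so n(e⁻) = 2 × 0.05696 = 0.1139 mol.
The cells are in series, so the same 0.1139 mol of electrons passes through the second cell.
2 H⁺ + 2 e⁻ → H₂ — 2 mol e⁻ per mol H₂, so n(H₂) = 0.1139/2 = 0.05696 mol.
V = nRT/P = (0.05696 × 8.314 × 354) / (160 × 10³) = 0.00105 m³ = 1.05 L.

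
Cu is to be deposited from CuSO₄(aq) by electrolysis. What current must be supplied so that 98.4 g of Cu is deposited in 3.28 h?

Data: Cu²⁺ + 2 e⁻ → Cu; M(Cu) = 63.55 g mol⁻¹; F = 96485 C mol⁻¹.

25.3 A

n(Cu) = 98.4 / 63.55 = 1.548 mol.
n(e⁻) = 2 × 1.548 = 3.097 mol.
Q = n(e⁻)·F = 3.097 × 96485 = 298800 C.
I = Q/t = 298800 / 11808 s = 25.3 A.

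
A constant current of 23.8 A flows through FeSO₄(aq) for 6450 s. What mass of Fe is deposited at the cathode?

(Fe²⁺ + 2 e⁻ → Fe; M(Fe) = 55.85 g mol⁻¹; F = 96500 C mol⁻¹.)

44.4 g

Q = I·t = 23.80 A × 6450.0 s = 153500 C.
n(e⁻) = Q/F = 153500 / 96500 = 1.591 mol.
Fe²⁺ + 2 e⁻ → Fe, so n(Fe) = n(e⁻)/2 = 0.7954 mol.
m = n·M = 0.7954 × 55.85 = 44.4 g.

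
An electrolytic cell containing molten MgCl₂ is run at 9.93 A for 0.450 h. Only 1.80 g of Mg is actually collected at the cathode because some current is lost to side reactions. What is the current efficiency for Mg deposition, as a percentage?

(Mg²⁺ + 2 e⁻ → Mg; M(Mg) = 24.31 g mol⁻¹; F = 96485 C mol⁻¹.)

88.8 %

Q = I·t = 9.930 × 1620.0 = 16090 C; n(e⁻) = 16090/96485 = 0.1667 mol.
Theoretical n(Mg) = n(e⁻)/2 = 0.08336 mol, i.e. m_theo = 0.08336 × 24.31 = 2.027 g.
Efficiency = m_actual / m_theo = 1.80 / 2.027 = 88.8 %.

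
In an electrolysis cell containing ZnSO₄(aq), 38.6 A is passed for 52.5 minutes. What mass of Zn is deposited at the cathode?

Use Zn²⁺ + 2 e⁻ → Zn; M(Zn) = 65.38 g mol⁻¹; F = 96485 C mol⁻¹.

41.2 g

Q = I·t = 38.60 A × 3150.0 s = 121600 C.
n(e⁻) = Q/F = 121600 / 96485 = 1.260 mol.
Zn²⁺ + 2 e⁻ → Zn, so n(Zn) = n(e⁻)/2 = 0.6301 mol.
m = n·M = 0.6301 × 65.38 = 41.2 g.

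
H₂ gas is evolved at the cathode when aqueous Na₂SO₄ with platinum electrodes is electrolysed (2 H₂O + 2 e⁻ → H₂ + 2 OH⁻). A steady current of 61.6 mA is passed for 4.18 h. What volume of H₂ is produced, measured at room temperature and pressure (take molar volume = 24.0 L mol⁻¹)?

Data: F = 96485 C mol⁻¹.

0.115 L

Q = I·t = 0.06160 A × 15048 s = 927.0 C.
n(e⁻) = Q/F = 927.0 / 96485 = 0.009607 mol.
2 electrons are transferred per H₂ molecule, so n(H₂) = 0.009607 / 2 = 0.004804 mol.
V = n × V_m = 0.004804 × 24.0 = 0.115 L.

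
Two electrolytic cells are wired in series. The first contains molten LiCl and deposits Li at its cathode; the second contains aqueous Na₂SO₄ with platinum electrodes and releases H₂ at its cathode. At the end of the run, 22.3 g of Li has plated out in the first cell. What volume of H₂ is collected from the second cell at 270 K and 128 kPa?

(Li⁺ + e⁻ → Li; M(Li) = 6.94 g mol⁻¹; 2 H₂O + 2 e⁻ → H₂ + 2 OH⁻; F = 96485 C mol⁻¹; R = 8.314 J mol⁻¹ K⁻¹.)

n(Li) = 22.3 / 6.94 = 3.213 mol, so n(e⁻) = 1 × 3.213 = 3.213 mol.
The cells are in series, so the same 3.213 mol of electrons passes through the second cell.
2 H₂O + 2 e⁻ → H₂ + 2 OH⁻ — 2 mol e⁻ per mol H₂, so n(H₂) = 3.213/2 = 1.607 mol.
V = nRT/P = (1.607 × 8.314 × 270) / (128 × 10³) = 0.0282 m³ = 28.2 L.

28.2 L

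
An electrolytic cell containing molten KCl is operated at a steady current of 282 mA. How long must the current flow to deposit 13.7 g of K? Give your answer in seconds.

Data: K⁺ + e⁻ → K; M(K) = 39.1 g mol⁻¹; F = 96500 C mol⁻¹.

n(K) = m/M = 13.7 / 39.1 = 0.3504 mol.
Each K atom requires 1 electron, so n(e⁻) = 1 × 0.3504 = 0.3504 mol.
Q = n(e⁻)·F = 0.3504 × 96500 = 33810 C.
t = Q/I = 33810 / 0.2820 A = 119900 s.

1.20 × 10⁵ s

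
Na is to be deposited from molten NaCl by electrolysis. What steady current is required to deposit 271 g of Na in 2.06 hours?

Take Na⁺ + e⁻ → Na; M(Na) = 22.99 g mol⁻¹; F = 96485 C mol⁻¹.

n(Na) = 271 / 22.99 = 11.79 mol.
n(e⁻) = 1 × 11.79 = 11.79 mol.
Q = n(e⁻)·F = 11.79 × 96485 = 1137000 C.
I = Q/t = 1137000 / 7416.0 s = 153 A.

153 A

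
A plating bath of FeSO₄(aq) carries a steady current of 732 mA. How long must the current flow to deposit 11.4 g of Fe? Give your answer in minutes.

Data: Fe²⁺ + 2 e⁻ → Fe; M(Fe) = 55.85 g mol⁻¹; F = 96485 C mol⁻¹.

n(Fe) = m/M = 11.4 / 55.85 = 0.2041 mol.
Each Fe atom requires 2 electrons, so n(e⁻) = 2 × 0.2041 = 0.4082 mol.
Q = n(e⁻)·F = 0.4082 × 96485 = 39390 C.
t = Q/I = 39390 / 0.7320 A = 53810 s = 897 min.

897 min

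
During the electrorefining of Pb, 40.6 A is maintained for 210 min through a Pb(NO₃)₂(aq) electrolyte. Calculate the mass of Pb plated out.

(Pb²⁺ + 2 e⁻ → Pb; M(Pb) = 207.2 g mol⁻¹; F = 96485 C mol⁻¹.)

549 g

Q = I·t = 40.60 A × 12600 s = 511600 C.
n(e⁻) = Q/F = 511600 / 96485 = 5.302 mol.
Pb²⁺ + 2 e⁻ → Pb, so n(Pb) = n(e⁻)/2 = 2.651 mol.
m = n·M = 2.651 × 207.2 = 549 g.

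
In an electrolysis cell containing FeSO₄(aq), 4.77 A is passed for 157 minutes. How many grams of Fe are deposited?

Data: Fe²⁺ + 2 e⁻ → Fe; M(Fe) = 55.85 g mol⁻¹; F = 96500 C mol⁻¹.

Q = I·t = 4.770 A × 9420.0 s = 44930 C.
n(e⁻) = Q/F = 44930 / 96500 = 0.4656 mol.
Fe²⁺ + 2 e⁻ → Fe, so n(Fe) = n(e⁻)/2 = 0.2328 mol.
m = n·M = 0.2328 × 55.85 = 13.0 g.

13.0 g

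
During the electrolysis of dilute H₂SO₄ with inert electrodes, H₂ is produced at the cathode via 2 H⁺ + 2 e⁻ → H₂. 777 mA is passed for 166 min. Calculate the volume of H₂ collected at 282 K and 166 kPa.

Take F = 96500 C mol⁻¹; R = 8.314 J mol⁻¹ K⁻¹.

0.566 L

Q = I·t = 0.7770 A × 9960.0 s = 7739 C.
n(e⁻) = Q/F = 7739 / 96500 = 0.08020 mol.
2 electrons are transferred per H₂ molecule, so n(H₂) = 0.08020 / 2 = 0.04010 mol.
V = nRT/P = (0.04010 × 8.314 × 282) / (166 × 10³ Pa) = 5.66 × 10⁻⁴ m³ = 0.566 L.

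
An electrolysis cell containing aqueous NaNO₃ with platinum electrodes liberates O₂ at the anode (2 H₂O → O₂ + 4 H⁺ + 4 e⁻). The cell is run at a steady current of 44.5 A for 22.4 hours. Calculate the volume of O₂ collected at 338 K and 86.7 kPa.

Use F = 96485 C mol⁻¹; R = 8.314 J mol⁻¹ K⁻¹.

Q = I·t = 44.50 A × 80640 s = 3588000 C.
n(e⁻) = Q/F = 3588000 / 96485 = 37.19 mol.
4 electrons are transferred per O₂ molecule, so n(O₂) = 37.19 / 4 = 9.298 mol.
V = nRT/P = (9.298 × 8.314 × 338) / (86.7 × 10³ Pa) = 0.301 m³ = 301 L.

301 L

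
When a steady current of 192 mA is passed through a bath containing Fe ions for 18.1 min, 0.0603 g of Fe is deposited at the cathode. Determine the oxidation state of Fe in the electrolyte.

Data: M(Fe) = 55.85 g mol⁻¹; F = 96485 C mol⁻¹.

Q = I·t = 0.1920 A × 1086.0 s = 208.5 C, so n(e⁻) = 208.5/96485 = 0.002161 mol.
n(Fe) deposited = 0.0603 / 55.85 = 0.001080 mol.
Electrons per atom = n(e⁻)/n(Fe) = 0.002161 / 0.001080 = 2.00 ≈ 2, so the ion is Fe²⁺.

+2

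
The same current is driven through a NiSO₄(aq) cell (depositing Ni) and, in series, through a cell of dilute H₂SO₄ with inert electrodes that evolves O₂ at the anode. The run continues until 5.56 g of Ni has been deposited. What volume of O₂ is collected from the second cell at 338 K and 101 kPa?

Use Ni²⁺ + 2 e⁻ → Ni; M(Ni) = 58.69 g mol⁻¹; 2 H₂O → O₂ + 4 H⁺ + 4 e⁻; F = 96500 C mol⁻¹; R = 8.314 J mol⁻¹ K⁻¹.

n(Ni) = 5.56 / 58.69 = 0.09474 mol, so n(e⁻) = 2 × 0.09474 = 0.1895 mol.
The cells are in series, so the same 0.1895 mol of electrons passes through the second cell.
2 H₂O → O₂ + 4 H⁺ + 4 e⁻ — 4 mol e⁻ per mol O₂, so n(O₂) = 0.1895/4 = 0.04737 mol.
V = nRT/P = (0.04737 × 8.314 × 338) / (101 × 10³) = 0.00132 m³ = 1.32 L.

1.32 L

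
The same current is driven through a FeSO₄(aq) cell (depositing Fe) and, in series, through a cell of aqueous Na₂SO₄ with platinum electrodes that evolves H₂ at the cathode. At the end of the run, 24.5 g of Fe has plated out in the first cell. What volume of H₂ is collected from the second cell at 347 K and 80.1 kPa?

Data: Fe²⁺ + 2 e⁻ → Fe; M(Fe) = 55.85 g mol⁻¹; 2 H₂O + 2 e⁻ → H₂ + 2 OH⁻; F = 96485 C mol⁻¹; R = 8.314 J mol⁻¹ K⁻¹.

n(Fe) = 24.5 / 55.85 = 0.4387 mol, so n(e⁻) = 2 × 0.4387 = 0.8774 mol.
The cells are in series, so the same 0.8774 mol of electrons passes through the second cell.
2 H₂O + 2 e⁻ → H₂ + 2 OH⁻ — 2 mol e⁻ per mol H₂, so n(H₂) = 0.8774/2 = 0.4387 mol.
V = nRT/P = (0.4387 × 8.314 × 347) / (80.1 × 10³) = 0.0158 m³ = 15.8 L.

15.8 L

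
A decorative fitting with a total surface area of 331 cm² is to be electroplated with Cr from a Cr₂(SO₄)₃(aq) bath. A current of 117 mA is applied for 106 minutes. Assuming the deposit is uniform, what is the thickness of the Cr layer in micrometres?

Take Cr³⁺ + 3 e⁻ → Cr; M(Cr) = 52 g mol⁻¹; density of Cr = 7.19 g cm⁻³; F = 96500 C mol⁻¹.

0.562 μm

Q = I·t = 0.1170 × 6360.0 = 744.1 C; n(e⁻) = 0.007711 mol.
n(Cr) = n(e⁻)/3 = 0.002570 mol, so m = 0.002570 × 52 = 0.1337 g.
Volume = m/ρ = 0.1337 / 7.19 = 0.01859 cm³.
Thickness = V/A = 0.01859 / 331 = 5.62 × 10⁻⁵ cm = 0.562 μm.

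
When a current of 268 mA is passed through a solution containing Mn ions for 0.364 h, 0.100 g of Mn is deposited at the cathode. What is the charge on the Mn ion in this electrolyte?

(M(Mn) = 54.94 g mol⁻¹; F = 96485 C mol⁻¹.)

Q = I·t = 0.2680 A × 1310.4 s = 351.2 C, so n(e⁻) = 351.2/96485 = 0.003640 mol.
n(Mn) deposited = 0.100 / 54.94 = 0.001820 mol.
Electrons per atom = n(e⁻)/n(Mn) = 0.003640 / 0.001820 = 2.00 ≈ 2, so the ion is Mn²⁺.

+2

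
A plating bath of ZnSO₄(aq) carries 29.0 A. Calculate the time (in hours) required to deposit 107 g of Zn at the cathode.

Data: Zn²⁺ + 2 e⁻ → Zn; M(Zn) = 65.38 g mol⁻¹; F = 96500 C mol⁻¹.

n(Zn) = m/M = 107 / 65.38 = 1.637 mol.
Each Zn atom requires 2 electrons, so n(e⁻) = 2 × 1.637 = 3.273 mol.
Q = n(e⁻)·F = 3.273 × 96500 = 315900 C.
t = Q/I = 315900 / 29.00 A = 10890 s = 3.03 h.

3.03 h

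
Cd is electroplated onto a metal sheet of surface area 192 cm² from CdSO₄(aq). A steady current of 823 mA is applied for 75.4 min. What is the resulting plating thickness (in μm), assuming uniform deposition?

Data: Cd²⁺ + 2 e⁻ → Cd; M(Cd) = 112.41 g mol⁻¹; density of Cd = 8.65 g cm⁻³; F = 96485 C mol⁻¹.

13.1 μm

Q = I·t = 0.8230 × 4524.0 = 3723 C; n(e⁻) = 0.03859 mol.
n(Cd) = n(e⁻)/2 = 0.01929 mol, so m = 0.01929 × 112.41 = 2.169 g.
Volume = m/ρ = 2.169 / 8.65 = 0.2507 cm³.
Thickness = V/A = 0.2507 / 192 = 0.00131 cm = 13.1 μm.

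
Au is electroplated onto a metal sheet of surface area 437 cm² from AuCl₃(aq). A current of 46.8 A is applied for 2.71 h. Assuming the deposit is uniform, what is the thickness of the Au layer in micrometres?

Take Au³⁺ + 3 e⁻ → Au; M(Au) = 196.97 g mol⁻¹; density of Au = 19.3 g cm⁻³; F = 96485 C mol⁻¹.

Q = I·t = 46.80 × 9756.0 = 456600 C; n(e⁻) = 4.732 mol.
n(Au) = n(e⁻)/3 = 1.577 mol, so m = 1.577 × 196.97 = 310.7 g.
Volume = m/ρ = 310.7 / 19.3 = 16.10 cm³.
Thickness = V/A = 16.10 / 437 = 0.0368 cm = 368 μm.

368 μm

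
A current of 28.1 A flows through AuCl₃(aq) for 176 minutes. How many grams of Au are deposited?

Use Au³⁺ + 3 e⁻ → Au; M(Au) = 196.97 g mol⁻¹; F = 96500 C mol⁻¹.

202 g

Q = I·t = 28.10 A × 10560 s = 296700 C.
n(e⁻) = Q/F = 296700 / 96500 = 3.075 mol.
Au³⁺ + 3 e⁻ → Au, so n(Au) = n(e⁻)/3 = 1.025 mol.
m = n·M = 1.025 × 196.97 = 202 g.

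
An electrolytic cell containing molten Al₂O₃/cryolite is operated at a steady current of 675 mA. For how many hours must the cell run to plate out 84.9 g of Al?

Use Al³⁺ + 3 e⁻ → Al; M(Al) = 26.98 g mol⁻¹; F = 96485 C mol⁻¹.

n(Al) = m/M = 84.9 / 26.98 = 3.147 mol.
Each Al atom requires 3 electrons, so n(e⁻) = 3 × 3.147 = 9.440 mol.
Q = n(e⁻)·F = 9.440 × 96485 = 910800 C.
t = Q/I = 910800 / 0.6750 A = 1349000 s = 375 h.

375 h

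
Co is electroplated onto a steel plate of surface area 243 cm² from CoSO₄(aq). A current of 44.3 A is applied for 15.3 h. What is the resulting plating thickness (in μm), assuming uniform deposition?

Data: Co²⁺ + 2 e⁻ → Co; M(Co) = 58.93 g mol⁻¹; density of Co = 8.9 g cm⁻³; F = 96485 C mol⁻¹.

3450 μm

Q = I·t = 44.30 × 55080 = 2440000 C; n(e⁻) = 25.29 mol.
n(Co) = n(e⁻)/2 = 12.64 mol, so m = 12.64 × 58.93 = 745.2 g.
Volume = m/ρ = 745.2 / 8.9 = 83.72 cm³.
Thickness = V/A = 83.72 / 243 = 0.345 cm = 3450 μm.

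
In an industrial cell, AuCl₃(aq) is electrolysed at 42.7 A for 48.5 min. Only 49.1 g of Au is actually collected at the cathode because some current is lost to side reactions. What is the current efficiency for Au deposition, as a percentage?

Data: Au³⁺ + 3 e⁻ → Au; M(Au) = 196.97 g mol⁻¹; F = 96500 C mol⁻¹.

Q = I·t = 42.70 × 2910.0 = 124300 C; n(e⁻) = 124300/96500 = 1.288 mol.
Theoretical n(Au) = n(e⁻)/3 = 0.4292 mol, i.e. m_theo = 0.4292 × 196.97 = 84.54 g.
Efficiency = m_actual / m_theo = 49.1 / 84.54 = 58.1 %.

58.1 %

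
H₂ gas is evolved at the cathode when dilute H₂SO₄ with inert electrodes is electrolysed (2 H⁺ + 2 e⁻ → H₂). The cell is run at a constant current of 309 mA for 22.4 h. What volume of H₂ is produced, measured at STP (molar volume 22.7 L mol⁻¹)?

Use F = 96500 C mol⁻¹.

2.93 L

Q = I·t = 0.3090 A × 80640 s = 24920 C.
n(e⁻) = Q/F = 24920 / 96500 = 0.2582 mol.
2 electrons are transferred per H₂ molecule, so n(H₂) = 0.2582 / 2 = 0.1291 mol.
V = n × V_m = 0.1291 × 22.7 = 2.93 L.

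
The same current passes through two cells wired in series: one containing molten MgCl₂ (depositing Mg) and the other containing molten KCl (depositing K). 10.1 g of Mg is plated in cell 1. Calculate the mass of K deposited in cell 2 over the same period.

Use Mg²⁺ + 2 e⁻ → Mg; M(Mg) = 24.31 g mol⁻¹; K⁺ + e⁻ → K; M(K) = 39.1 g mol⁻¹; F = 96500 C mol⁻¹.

n(Mg) = 10.1 / 24.31 = 0.4155 mol.
Since Mg²⁺ + 2 e⁻ → Mg, n(e⁻) passed = 2 × 0.4155 = 0.8309 mol.
Cells in series carry the same charge, so the same 0.8309 mol of electrons passes through cell 2.
K⁺ + e⁻ → K, so n(K) = 0.8309 / 1 = 0.8309 mol.
m(K) = 0.8309 × 39.1 = 32.5 g.

32.5 g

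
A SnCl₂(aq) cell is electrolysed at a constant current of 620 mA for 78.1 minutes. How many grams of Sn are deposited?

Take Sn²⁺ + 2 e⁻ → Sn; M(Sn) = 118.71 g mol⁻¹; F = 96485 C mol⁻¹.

1.79 g

Q = I·t = 0.6200 A × 4686.0 s = 2905 C.
n(e⁻) = Q/F = 2905 / 96485 = 0.03011 mol.
Sn²⁺ + 2 e⁻ → Sn, so n(Sn) = n(e⁻)/2 = 0.01506 mol.
m = n·M = 0.01506 × 118.71 = 1.79 g.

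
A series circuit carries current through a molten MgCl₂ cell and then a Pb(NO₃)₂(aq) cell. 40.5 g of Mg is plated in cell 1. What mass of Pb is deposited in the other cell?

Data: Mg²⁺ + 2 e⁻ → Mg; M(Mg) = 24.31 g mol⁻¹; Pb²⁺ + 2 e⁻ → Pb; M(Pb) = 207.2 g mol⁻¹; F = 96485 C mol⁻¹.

n(Mg) = 40.5 / 24.31 = 1.666 mol.
Since Mg²⁺ + 2 e⁻ → Mg, n(e⁻) passed = 2 × 1.666 = 3.332 mol.
Cells in series carry the same charge, so the same 3.332 mol of electrons passes through cell 2.
Pb²⁺ + 2 e⁻ → Pb, so n(Pb) = 3.332 / 2 = 1.666 mol.
m(Pb) = 1.666 × 207.2 = 345 g.

345 g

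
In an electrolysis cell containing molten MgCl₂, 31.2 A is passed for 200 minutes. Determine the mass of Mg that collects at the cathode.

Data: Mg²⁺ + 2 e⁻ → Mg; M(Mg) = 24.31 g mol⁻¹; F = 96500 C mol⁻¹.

47.2 g

Q = I·t = 31.20 A × 12000 s = 374400 C.
n(e⁻) = Q/F = 374400 / 96500 = 3.880 mol.
Mg²⁺ + 2 e⁻ → Mg, so n(Mg) = n(e⁻)/2 = 1.940 mol.
m = n·M = 1.940 × 24.31 = 47.2 g.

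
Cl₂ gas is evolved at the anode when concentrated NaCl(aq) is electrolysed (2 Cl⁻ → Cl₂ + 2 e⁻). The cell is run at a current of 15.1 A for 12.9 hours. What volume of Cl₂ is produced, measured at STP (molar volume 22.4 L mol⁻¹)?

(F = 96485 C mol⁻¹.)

Q = I·t = 15.10 A × 46440 s = 701200 C.
n(e⁻) = Q/F = 701200 / 96485 = 7.268 mol.
2 electrons are transferred per Cl₂ molecule, so n(Cl₂) = 7.268 / 2 = 3.634 mol.
V = n × V_m = 3.634 × 22.4 = 81.4 L.

81.4 L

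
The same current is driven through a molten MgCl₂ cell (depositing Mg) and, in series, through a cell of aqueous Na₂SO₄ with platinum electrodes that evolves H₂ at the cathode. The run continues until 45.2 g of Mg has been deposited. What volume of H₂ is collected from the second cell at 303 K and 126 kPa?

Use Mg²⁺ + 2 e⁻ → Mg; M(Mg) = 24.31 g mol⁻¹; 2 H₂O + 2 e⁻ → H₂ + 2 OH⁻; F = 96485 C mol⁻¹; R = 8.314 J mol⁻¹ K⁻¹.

37.2 L

n(Mg) = 45.2 / 24.31 = 1.859 mol, so n(e⁻) = 2 × 1.859 = 3.719 mol.
The cells are in series, so the same 3.719 mol of electrons passes through the second cell.
2 H₂O + 2 e⁻ → H₂ + 2 OH⁻ — 2 mol e⁻ per mol H₂, so n(H₂) = 3.719/2 = 1.859 mol.
V = nRT/P = (1.859 × 8.314 × 303) / (126 × 10³) = 0.0372 m³ = 37.2 L.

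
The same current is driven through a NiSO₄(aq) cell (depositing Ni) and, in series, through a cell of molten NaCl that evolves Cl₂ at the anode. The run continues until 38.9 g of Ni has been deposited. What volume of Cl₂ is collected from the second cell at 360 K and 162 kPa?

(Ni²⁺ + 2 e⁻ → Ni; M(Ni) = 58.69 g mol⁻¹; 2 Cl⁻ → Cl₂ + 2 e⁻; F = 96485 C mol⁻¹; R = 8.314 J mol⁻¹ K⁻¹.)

n(Ni) = 38.9 / 58.69 = 0.6628 mol, so n(e⁻) = 2 × 0.6628 = 1.326 mol.
The cells are in series, so the same 1.326 mol of electrons passes through the second cell.
2 Cl⁻ → Cl₂ + 2 e⁻ — 2 mol e⁻ per mol Cl₂, so n(Cl₂) = 1.326/2 = 0.6628 mol.
V = nRT/P = (0.6628 × 8.314 × 360) / (162 × 10³) = 0.0122 m³ = 12.2 L.

12.2 L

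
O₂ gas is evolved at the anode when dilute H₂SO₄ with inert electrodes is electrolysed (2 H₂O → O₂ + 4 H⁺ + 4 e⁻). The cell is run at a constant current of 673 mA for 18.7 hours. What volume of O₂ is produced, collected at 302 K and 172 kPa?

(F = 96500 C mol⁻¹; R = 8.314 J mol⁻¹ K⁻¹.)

1.71 L

Q = I·t = 0.6730 A × 67320 s = 45310 C.
n(e⁻) = Q/F = 45310 / 96500 = 0.4695 mol.
4 electrons are transferred per O₂ molecule, so n(O₂) = 0.4695 / 4 = 0.1174 mol.
V = nRT/P = (0.1174 × 8.314 × 302) / (172 × 10³ Pa) = 0.00171 m³ = 1.71 L.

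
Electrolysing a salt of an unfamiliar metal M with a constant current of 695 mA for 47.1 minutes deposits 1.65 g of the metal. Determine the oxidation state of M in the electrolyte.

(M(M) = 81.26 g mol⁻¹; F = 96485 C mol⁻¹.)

+1

Q = I·t = 0.6950 A × 2826.0 s = 1964 C, so n(e⁻) = 1964/96485 = 0.02036 mol.
n(M) deposited = 1.65 / 81.26 = 0.02031 mol.
Electrons per atom = n(e⁻)/n(M) = 0.02036 / 0.02031 = 1.00 ≈ 1, so the ion is M⁺.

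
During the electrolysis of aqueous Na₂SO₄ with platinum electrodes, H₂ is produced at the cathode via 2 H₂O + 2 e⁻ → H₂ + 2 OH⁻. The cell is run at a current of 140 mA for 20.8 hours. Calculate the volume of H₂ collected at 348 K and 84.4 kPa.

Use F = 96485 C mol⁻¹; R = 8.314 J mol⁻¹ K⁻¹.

Q = I·t = 0.1400 A × 74880 s = 10480 C.
n(e⁻) = Q/F = 10480 / 96485 = 0.1087 mol.
2 electrons are transferred per H₂ molecule, so n(H₂) = 0.1087 / 2 = 0.05433 mol.
V = nRT/P = (0.05433 × 8.314 × 348) / (84.4 × 10³ Pa) = 0.00186 m³ = 1.86 L.

1.86 L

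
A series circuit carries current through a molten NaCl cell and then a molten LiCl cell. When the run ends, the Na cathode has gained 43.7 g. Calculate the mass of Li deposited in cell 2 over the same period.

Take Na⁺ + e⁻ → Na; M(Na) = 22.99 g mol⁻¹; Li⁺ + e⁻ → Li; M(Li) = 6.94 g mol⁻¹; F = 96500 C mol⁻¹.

n(Na) = 43.7 / 22.99 = 1.901 mol.
Since Na⁺ + e⁻ → Na, n(e⁻) passed = 1 × 1.901 = 1.901 mol.
Cells in series carry the same charge, so the same 1.901 mol of electrons passes through cell 2.
Li⁺ + e⁻ → Li, so n(Li) = 1.901 / 1 = 1.901 mol.
m(Li) = 1.901 × 6.94 = 13.2 g.

13.2 g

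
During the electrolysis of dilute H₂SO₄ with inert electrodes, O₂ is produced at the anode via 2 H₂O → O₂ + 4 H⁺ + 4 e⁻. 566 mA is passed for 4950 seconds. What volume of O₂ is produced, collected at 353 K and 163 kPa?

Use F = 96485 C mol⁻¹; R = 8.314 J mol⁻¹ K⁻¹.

0.131 L

Q = I·t = 0.5660 A × 4950.0 s = 2802 C.
n(e⁻) = Q/F = 2802 / 96485 = 0.02904 mol.
4 electrons are transferred per O₂ molecule, so n(O₂) = 0.02904 / 4 = 0.007259 mol.
V = nRT/P = (0.007259 × 8.314 × 353) / (163 × 10³ Pa) = 1.31 × 10⁻⁴ m³ = 0.131 L.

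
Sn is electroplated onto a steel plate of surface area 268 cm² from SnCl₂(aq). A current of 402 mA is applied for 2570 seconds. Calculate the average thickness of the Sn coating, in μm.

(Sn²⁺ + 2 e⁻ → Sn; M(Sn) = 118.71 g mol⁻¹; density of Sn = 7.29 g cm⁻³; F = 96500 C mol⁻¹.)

3.25 μm

Q = I·t = 0.4020 × 2570.0 = 1033 C; n(e⁻) = 0.01071 mol.
n(Sn) = n(e⁻)/2 = 0.005353 mol, so m = 0.005353 × 118.71 = 0.6355 g.
Volume = m/ρ = 0.6355 / 7.29 = 0.08717 cm³.
Thickness = V/A = 0.08717 / 268 = 3.25 × 10⁻⁴ cm = 3.25 μm.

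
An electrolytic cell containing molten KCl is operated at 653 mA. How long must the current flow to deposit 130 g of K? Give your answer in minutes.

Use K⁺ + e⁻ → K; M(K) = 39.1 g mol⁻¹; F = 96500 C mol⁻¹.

8190 min

n(K) = m/M = 130 / 39.1 = 3.325 mol.
Each K atom requires 1 electron, so n(e⁻) = 1 × 3.325 = 3.325 mol.
Q = n(e⁻)·F = 3.325 × 96500 = 320800 C.
t = Q/I = 320800 / 0.6530 A = 491300 s = 8190 min.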